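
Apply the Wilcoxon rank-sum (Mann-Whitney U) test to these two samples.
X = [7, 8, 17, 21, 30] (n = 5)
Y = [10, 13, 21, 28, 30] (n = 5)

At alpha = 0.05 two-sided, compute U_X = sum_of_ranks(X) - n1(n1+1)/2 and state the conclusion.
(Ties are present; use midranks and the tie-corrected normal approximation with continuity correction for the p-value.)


Step 1: Combine and sort all 10 observations; assign midranks.
sorted (value, group): (7,X), (8,X), (10,Y), (13,Y), (17,X), (21,X), (21,Y), (28,Y), (30,X), (30,Y)
ranks: 7->1, 8->2, 10->3, 13->4, 17->5, 21->6.5, 21->6.5, 28->8, 30->9.5, 30->9.5
Step 2: Rank sum for X: R1 = 1 + 2 + 5 + 6.5 + 9.5 = 24.
Step 3: U_X = R1 - n1(n1+1)/2 = 24 - 5*6/2 = 24 - 15 = 9.
       U_Y = n1*n2 - U_X = 25 - 9 = 16.
Step 4: Ties are present, so use the tie-corrected normal approximation (with continuity correction) for the p-value.
Step 5: p-value = 0.528359; compare to alpha = 0.05. fail to reject H0.

U_X = 9, p = 0.528359, fail to reject H0 at alpha = 0.05.


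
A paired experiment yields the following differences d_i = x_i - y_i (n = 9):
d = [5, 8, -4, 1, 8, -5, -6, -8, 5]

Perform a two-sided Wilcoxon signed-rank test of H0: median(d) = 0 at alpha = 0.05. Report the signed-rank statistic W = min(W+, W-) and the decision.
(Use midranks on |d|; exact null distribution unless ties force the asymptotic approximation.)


Step 1: Drop any zero differences (none here) and take |d_i|.
|d| = [5, 8, 4, 1, 8, 5, 6, 8, 5]
Step 2: Midrank |d_i| (ties get averaged ranks).
ranks: |5|->4, |8|->8, |4|->2, |1|->1, |8|->8, |5|->4, |6|->6, |8|->8, |5|->4
Step 3: Attach original signs; sum ranks with positive sign and with negative sign.
W+ = 4 + 8 + 1 + 8 + 4 = 25
W- = 2 + 4 + 6 + 8 = 20
(Check: W+ + W- = 45 should equal n(n+1)/2 = 45.)
Step 4: Test statistic W = min(W+, W-) = 20.
Step 5: Ties in |d|, so use the tie-corrected normal approximation.
        E[W] = n(n+1)/4 = 9*10/4 = 22.5.
        Tie groups: |d|=5 (t=3), |d|=8 (t=3); sum(t^3 - t) = 48.
        Var[W] = n(n+1)(2n+1)/24 - sum(t^3-t)/48 = 1710/24 - 48/48 = 70.25.
        z = (W - E[W]) / sqrt(Var[W]) = (20 - 22.5) / 8.3815 = -0.2983.
        Two-sided p = 2*Phi(z) = 0.765493.
Step 6: alpha = 0.05. fail to reject H0.

W+ = 25, W- = 20, W = min = 20, p = 0.765493, fail to reject H0.


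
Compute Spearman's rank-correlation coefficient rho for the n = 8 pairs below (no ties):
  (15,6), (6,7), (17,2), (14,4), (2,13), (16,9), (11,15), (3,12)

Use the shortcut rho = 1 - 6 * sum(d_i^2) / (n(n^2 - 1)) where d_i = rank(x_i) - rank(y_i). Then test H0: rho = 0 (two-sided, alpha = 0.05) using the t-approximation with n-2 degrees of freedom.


Step 1: Rank x and y separately (midranks; no ties here).
rank(x): 15->6, 6->3, 17->8, 14->5, 2->1, 16->7, 11->4, 3->2
rank(y): 6->3, 7->4, 2->1, 4->2, 13->7, 9->5, 15->8, 12->6
Step 2: d_i = R_x(i) - R_y(i); compute d_i^2.
  (6-3)^2=9, (3-4)^2=1, (8-1)^2=49, (5-2)^2=9, (1-7)^2=36, (7-5)^2=4, (4-8)^2=16, (2-6)^2=16
sum(d^2) = 140.
Step 3: rho = 1 - 6*140 / (8*(8^2 - 1)) = 1 - 840/504 = -0.666667.
Step 4: Under H0, t = rho * sqrt((n-2)/(1-rho^2)) = -2.1909 ~ t(6).
Step 5: Two-sided p-value from the t-distribution with 6 df = 0.070988.
Step 6: alpha = 0.05. fail to reject H0.

rho = -0.6667, p = 0.070988, fail to reject H0 at alpha = 0.05.


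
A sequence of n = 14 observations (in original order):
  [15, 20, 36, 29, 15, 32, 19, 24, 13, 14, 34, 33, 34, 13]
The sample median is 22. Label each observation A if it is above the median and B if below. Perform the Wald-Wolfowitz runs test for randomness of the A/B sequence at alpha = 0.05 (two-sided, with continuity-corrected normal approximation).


Step 1: Compute median = 22; label A = above, B = below.
Labels in order: BBAABABABBAAAB  (n_A = 7, n_B = 7)
Step 2: Count runs R = 9.
Step 3: Under H0 (random ordering), E[R] = 2*n_A*n_B/(n_A+n_B) + 1 = 2*7*7/14 + 1 = 8.0000.
        Var[R] = 2*n_A*n_B*(2*n_A*n_B - n_A - n_B) / ((n_A+n_B)^2 * (n_A+n_B-1)) = 8232/2548 = 3.2308.
        SD[R] = 1.7974.
Step 4: Continuity-corrected z = (R - 0.5 - E[R]) / SD[R] = (9 - 0.5 - 8.0000) / 1.7974 = 0.2782.
Step 5: Two-sided p-value via normal approximation = 2*(1 - Phi(|z|)) = 0.780879.
Step 6: alpha = 0.05. fail to reject H0.

R = 9, z = 0.2782, p = 0.780879, fail to reject H0.


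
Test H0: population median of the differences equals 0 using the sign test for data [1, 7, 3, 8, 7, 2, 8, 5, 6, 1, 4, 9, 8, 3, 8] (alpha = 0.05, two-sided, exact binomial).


Step 1: Discard zero differences. Original n = 15; n_eff = number of nonzero differences = 15.
Nonzero differences (with sign): +1, +7, +3, +8, +7, +2, +8, +5, +6, +1, +4, +9, +8, +3, +8
Step 2: Count signs: positive = 15, negative = 0.
Step 3: Under H0: P(positive) = 0.5, so the number of positives S ~ Bin(15, 0.5).
Step 4: Two-sided exact p-value = sum of Bin(15,0.5) probabilities at or below the observed probability = 0.000061.
Step 5: alpha = 0.05. reject H0.

n_eff = 15, pos = 15, neg = 0, p = 0.000061, reject H0.


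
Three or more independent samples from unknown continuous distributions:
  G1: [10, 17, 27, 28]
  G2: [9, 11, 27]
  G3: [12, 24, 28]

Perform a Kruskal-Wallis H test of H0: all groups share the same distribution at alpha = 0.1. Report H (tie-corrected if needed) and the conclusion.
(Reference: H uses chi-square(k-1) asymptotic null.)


Step 1: Combine all N = 10 observations and assign midranks.
sorted (value, group, rank): (9,G2,1), (10,G1,2), (11,G2,3), (12,G3,4), (17,G1,5), (24,G3,6), (27,G1,7.5), (27,G2,7.5), (28,G1,9.5), (28,G3,9.5)
Step 2: Sum ranks within each group.
R_1 = 24 (n_1 = 4)
R_2 = 11.5 (n_2 = 3)
R_3 = 19.5 (n_3 = 3)
Step 3: H = 12/(N(N+1)) * sum(R_i^2/n_i) - 3(N+1)
     = 12/(10*11) * (24^2/4 + 11.5^2/3 + 19.5^2/3) - 3*11
     = 0.109091 * 314.833 - 33
     = 1.345455.
Step 4: Ties present; correction factor C = 1 - 12/(10^3 - 10) = 0.987879. Corrected H = 1.345455 / 0.987879 = 1.361963.
Step 5: Under H0, H ~ chi^2(2); p-value = 0.506120.
Step 6: alpha = 0.1. fail to reject H0.

H = 1.3620, df = 2, p = 0.506120, fail to reject H0.


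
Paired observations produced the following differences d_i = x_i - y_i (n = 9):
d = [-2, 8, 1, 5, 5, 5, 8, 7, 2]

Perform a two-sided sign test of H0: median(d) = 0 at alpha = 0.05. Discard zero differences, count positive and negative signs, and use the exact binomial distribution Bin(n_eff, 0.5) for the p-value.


Step 1: Discard zero differences. Original n = 9; n_eff = number of nonzero differences = 9.
Nonzero differences (with sign): -2, +8, +1, +5, +5, +5, +8, +7, +2
Step 2: Count signs: positive = 8, negative = 1.
Step 3: Under H0: P(positive) = 0.5, so the number of positives S ~ Bin(9, 0.5).
Step 4: Two-sided exact p-value = sum of Bin(9,0.5) probabilities at or below the observed probability = 0.039062.
Step 5: alpha = 0.05. reject H0.

n_eff = 9, pos = 8, neg = 1, p = 0.039062, reject H0.


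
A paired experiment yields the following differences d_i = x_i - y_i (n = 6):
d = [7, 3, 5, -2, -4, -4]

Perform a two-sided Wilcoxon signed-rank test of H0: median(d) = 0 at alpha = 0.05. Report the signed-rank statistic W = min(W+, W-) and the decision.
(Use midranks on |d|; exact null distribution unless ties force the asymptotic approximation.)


Step 1: Drop any zero differences (none here) and take |d_i|.
|d| = [7, 3, 5, 2, 4, 4]
Step 2: Midrank |d_i| (ties get averaged ranks).
ranks: |7|->6, |3|->2, |5|->5, |2|->1, |4|->3.5, |4|->3.5
Step 3: Attach original signs; sum ranks with positive sign and with negative sign.
W+ = 6 + 2 + 5 = 13
W- = 1 + 3.5 + 3.5 = 8
(Check: W+ + W- = 21 should equal n(n+1)/2 = 21.)
Step 4: Test statistic W = min(W+, W-) = 8.
Step 5: Ties in |d|, so use the tie-corrected normal approximation.
        E[W] = n(n+1)/4 = 6*7/4 = 10.5.
        Tie groups: |d|=4 (t=2); sum(t^3 - t) = 6.
        Var[W] = n(n+1)(2n+1)/24 - sum(t^3-t)/48 = 546/24 - 6/48 = 22.625.
        z = (W - E[W]) / sqrt(Var[W]) = (8 - 10.5) / 4.7566 = -0.5256.
        Two-sided p = 2*Phi(z) = 0.599174.
Step 6: alpha = 0.05. fail to reject H0.

W+ = 13, W- = 8, W = min = 8, p = 0.599174, fail to reject H0.


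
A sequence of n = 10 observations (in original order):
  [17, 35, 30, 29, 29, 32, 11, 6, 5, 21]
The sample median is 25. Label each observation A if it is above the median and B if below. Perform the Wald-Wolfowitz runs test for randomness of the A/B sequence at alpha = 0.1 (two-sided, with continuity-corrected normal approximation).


Step 1: Compute median = 25; label A = above, B = below.
Labels in order: BAAAAABBBB  (n_A = 5, n_B = 5)
Step 2: Count runs R = 3.
Step 3: Under H0 (random ordering), E[R] = 2*n_A*n_B/(n_A+n_B) + 1 = 2*5*5/10 + 1 = 6.0000.
        Var[R] = 2*n_A*n_B*(2*n_A*n_B - n_A - n_B) / ((n_A+n_B)^2 * (n_A+n_B-1)) = 2000/900 = 2.2222.
        SD[R] = 1.4907.
Step 4: Continuity-corrected z = (R + 0.5 - E[R]) / SD[R] = (3 + 0.5 - 6.0000) / 1.4907 = -1.6771.
Step 5: Two-sided p-value via normal approximation = 2*(1 - Phi(|z|)) = 0.093533.
Step 6: alpha = 0.1. reject H0.

R = 3, z = -1.6771, p = 0.093533, reject H0.


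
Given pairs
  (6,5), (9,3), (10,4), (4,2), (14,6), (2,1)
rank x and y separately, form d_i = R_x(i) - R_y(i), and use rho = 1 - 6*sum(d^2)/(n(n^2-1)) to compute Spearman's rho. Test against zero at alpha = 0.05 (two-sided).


Step 1: Rank x and y separately (midranks; no ties here).
rank(x): 6->3, 9->4, 10->5, 4->2, 14->6, 2->1
rank(y): 5->5, 3->3, 4->4, 2->2, 6->6, 1->1
Step 2: d_i = R_x(i) - R_y(i); compute d_i^2.
  (3-5)^2=4, (4-3)^2=1, (5-4)^2=1, (2-2)^2=0, (6-6)^2=0, (1-1)^2=0
sum(d^2) = 6.
Step 3: rho = 1 - 6*6 / (6*(6^2 - 1)) = 1 - 36/210 = 0.828571.
Step 4: Under H0, t = rho * sqrt((n-2)/(1-rho^2)) = 2.9598 ~ t(4).
Step 5: Two-sided p-value from the t-distribution with 4 df = 0.041563.
Step 6: alpha = 0.05. reject H0.

rho = 0.8286, p = 0.041563, reject H0 at alpha = 0.05.


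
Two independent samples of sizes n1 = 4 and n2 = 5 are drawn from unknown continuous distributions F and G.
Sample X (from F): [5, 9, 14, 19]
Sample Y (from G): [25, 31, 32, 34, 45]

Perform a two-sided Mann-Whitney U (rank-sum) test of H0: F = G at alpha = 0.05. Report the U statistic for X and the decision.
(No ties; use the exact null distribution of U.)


Step 1: Combine and sort all 9 observations; assign midranks.
sorted (value, group): (5,X), (9,X), (14,X), (19,X), (25,Y), (31,Y), (32,Y), (34,Y), (45,Y)
ranks: 5->1, 9->2, 14->3, 19->4, 25->5, 31->6, 32->7, 34->8, 45->9
Step 2: Rank sum for X: R1 = 1 + 2 + 3 + 4 = 10.
Step 3: U_X = R1 - n1(n1+1)/2 = 10 - 4*5/2 = 10 - 10 = 0.
       U_Y = n1*n2 - U_X = 20 - 0 = 20.
Step 4: No ties, so the exact null distribution of U (based on enumerating the C(9,4) = 126 equally likely rank assignments) gives the two-sided p-value.
Step 5: p-value = 0.015873; compare to alpha = 0.05. reject H0.

U_X = 0, p = 0.015873, reject H0 at alpha = 0.05.


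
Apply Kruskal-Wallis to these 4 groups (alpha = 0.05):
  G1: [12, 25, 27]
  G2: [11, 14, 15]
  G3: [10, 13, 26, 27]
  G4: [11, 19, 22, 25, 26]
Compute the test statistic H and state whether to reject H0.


Step 1: Combine all N = 15 observations and assign midranks.
sorted (value, group, rank): (10,G3,1), (11,G2,2.5), (11,G4,2.5), (12,G1,4), (13,G3,5), (14,G2,6), (15,G2,7), (19,G4,8), (22,G4,9), (25,G1,10.5), (25,G4,10.5), (26,G3,12.5), (26,G4,12.5), (27,G1,14.5), (27,G3,14.5)
Step 2: Sum ranks within each group.
R_1 = 29 (n_1 = 3)
R_2 = 15.5 (n_2 = 3)
R_3 = 33 (n_3 = 4)
R_4 = 42.5 (n_4 = 5)
Step 3: H = 12/(N(N+1)) * sum(R_i^2/n_i) - 3(N+1)
     = 12/(15*16) * (29^2/3 + 15.5^2/3 + 33^2/4 + 42.5^2/5) - 3*16
     = 0.050000 * 993.917 - 48
     = 1.695833.
Step 4: Ties present; correction factor C = 1 - 24/(15^3 - 15) = 0.992857. Corrected H = 1.695833 / 0.992857 = 1.708034.
Step 5: Under H0, H ~ chi^2(3); p-value = 0.635149.
Step 6: alpha = 0.05. fail to reject H0.

H = 1.7080, df = 3, p = 0.635149, fail to reject H0.


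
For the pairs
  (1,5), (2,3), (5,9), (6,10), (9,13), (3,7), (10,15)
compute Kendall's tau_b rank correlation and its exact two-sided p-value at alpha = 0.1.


Step 1: Enumerate the 21 unordered pairs (i,j) with i<j and classify each by sign(x_j-x_i) * sign(y_j-y_i).
  (1,2):dx=+1,dy=-2->D; (1,3):dx=+4,dy=+4->C; (1,4):dx=+5,dy=+5->C; (1,5):dx=+8,dy=+8->C
  (1,6):dx=+2,dy=+2->C; (1,7):dx=+9,dy=+10->C; (2,3):dx=+3,dy=+6->C; (2,4):dx=+4,dy=+7->C
  (2,5):dx=+7,dy=+10->C; (2,6):dx=+1,dy=+4->C; (2,7):dx=+8,dy=+12->C; (3,4):dx=+1,dy=+1->C
  (3,5):dx=+4,dy=+4->C; (3,6):dx=-2,dy=-2->C; (3,7):dx=+5,dy=+6->C; (4,5):dx=+3,dy=+3->C
  (4,6):dx=-3,dy=-3->C; (4,7):dx=+4,dy=+5->C; (5,6):dx=-6,dy=-6->C; (5,7):dx=+1,dy=+2->C
  (6,7):dx=+7,dy=+8->C
Step 2: C = 20, D = 1, total pairs = 21.
Step 3: tau = (C - D)/(n(n-1)/2) = (20 - 1)/21 = 0.904762.
Step 4: Exact two-sided p-value (enumerate n! = 5040 permutations of y under H0): p = 0.002778.
Step 5: alpha = 0.1. reject H0.

tau_b = 0.9048 (C=20, D=1), p = 0.002778, reject H0.


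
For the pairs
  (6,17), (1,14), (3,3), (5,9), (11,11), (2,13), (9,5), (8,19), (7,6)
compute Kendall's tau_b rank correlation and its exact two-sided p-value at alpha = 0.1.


Step 1: Enumerate the 36 unordered pairs (i,j) with i<j and classify each by sign(x_j-x_i) * sign(y_j-y_i).
  (1,2):dx=-5,dy=-3->C; (1,3):dx=-3,dy=-14->C; (1,4):dx=-1,dy=-8->C; (1,5):dx=+5,dy=-6->D
  (1,6):dx=-4,dy=-4->C; (1,7):dx=+3,dy=-12->D; (1,8):dx=+2,dy=+2->C; (1,9):dx=+1,dy=-11->D
  (2,3):dx=+2,dy=-11->D; (2,4):dx=+4,dy=-5->D; (2,5):dx=+10,dy=-3->D; (2,6):dx=+1,dy=-1->D
  (2,7):dx=+8,dy=-9->D; (2,8):dx=+7,dy=+5->C; (2,9):dx=+6,dy=-8->D; (3,4):dx=+2,dy=+6->C
  (3,5):dx=+8,dy=+8->C; (3,6):dx=-1,dy=+10->D; (3,7):dx=+6,dy=+2->C; (3,8):dx=+5,dy=+16->C
  (3,9):dx=+4,dy=+3->C; (4,5):dx=+6,dy=+2->C; (4,6):dx=-3,dy=+4->D; (4,7):dx=+4,dy=-4->D
  (4,8):dx=+3,dy=+10->C; (4,9):dx=+2,dy=-3->D; (5,6):dx=-9,dy=+2->D; (5,7):dx=-2,dy=-6->C
  (5,8):dx=-3,dy=+8->D; (5,9):dx=-4,dy=-5->C; (6,7):dx=+7,dy=-8->D; (6,8):dx=+6,dy=+6->C
  (6,9):dx=+5,dy=-7->D; (7,8):dx=-1,dy=+14->D; (7,9):dx=-2,dy=+1->D; (8,9):dx=-1,dy=-13->C
Step 2: C = 17, D = 19, total pairs = 36.
Step 3: tau = (C - D)/(n(n-1)/2) = (17 - 19)/36 = -0.055556.
Step 4: Exact two-sided p-value (enumerate n! = 362880 permutations of y under H0): p = 0.919455.
Step 5: alpha = 0.1. fail to reject H0.

tau_b = -0.0556 (C=17, D=19), p = 0.919455, fail to reject H0.


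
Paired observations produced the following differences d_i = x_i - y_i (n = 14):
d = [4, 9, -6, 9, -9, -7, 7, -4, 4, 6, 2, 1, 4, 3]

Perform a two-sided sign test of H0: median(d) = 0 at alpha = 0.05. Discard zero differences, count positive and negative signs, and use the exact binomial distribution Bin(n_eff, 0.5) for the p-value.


Step 1: Discard zero differences. Original n = 14; n_eff = number of nonzero differences = 14.
Nonzero differences (with sign): +4, +9, -6, +9, -9, -7, +7, -4, +4, +6, +2, +1, +4, +3
Step 2: Count signs: positive = 10, negative = 4.
Step 3: Under H0: P(positive) = 0.5, so the number of positives S ~ Bin(14, 0.5).
Step 4: Two-sided exact p-value = sum of Bin(14,0.5) probabilities at or below the observed probability = 0.179565.
Step 5: alpha = 0.05. fail to reject H0.

n_eff = 14, pos = 10, neg = 4, p = 0.179565, fail to reject H0.


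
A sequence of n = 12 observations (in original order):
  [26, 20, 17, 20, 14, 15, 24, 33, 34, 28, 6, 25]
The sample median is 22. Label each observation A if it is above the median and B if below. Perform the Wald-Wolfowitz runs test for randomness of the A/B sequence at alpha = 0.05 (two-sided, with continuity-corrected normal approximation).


Step 1: Compute median = 22; label A = above, B = below.
Labels in order: ABBBBBAAAABA  (n_A = 6, n_B = 6)
Step 2: Count runs R = 5.
Step 3: Under H0 (random ordering), E[R] = 2*n_A*n_B/(n_A+n_B) + 1 = 2*6*6/12 + 1 = 7.0000.
        Var[R] = 2*n_A*n_B*(2*n_A*n_B - n_A - n_B) / ((n_A+n_B)^2 * (n_A+n_B-1)) = 4320/1584 = 2.7273.
        SD[R] = 1.6514.
Step 4: Continuity-corrected z = (R + 0.5 - E[R]) / SD[R] = (5 + 0.5 - 7.0000) / 1.6514 = -0.9083.
Step 5: Two-sided p-value via normal approximation = 2*(1 - Phi(|z|)) = 0.363722.
Step 6: alpha = 0.05. fail to reject H0.

R = 5, z = -0.9083, p = 0.363722, fail to reject H0.


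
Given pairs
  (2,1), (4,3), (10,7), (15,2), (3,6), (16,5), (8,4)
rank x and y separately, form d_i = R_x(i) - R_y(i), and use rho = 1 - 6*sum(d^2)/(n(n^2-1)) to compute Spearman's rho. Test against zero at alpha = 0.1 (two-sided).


Step 1: Rank x and y separately (midranks; no ties here).
rank(x): 2->1, 4->3, 10->5, 15->6, 3->2, 16->7, 8->4
rank(y): 1->1, 3->3, 7->7, 2->2, 6->6, 5->5, 4->4
Step 2: d_i = R_x(i) - R_y(i); compute d_i^2.
  (1-1)^2=0, (3-3)^2=0, (5-7)^2=4, (6-2)^2=16, (2-6)^2=16, (7-5)^2=4, (4-4)^2=0
sum(d^2) = 40.
Step 3: rho = 1 - 6*40 / (7*(7^2 - 1)) = 1 - 240/336 = 0.285714.
Step 4: Under H0, t = rho * sqrt((n-2)/(1-rho^2)) = 0.6667 ~ t(5).
Step 5: Two-sided p-value from the t-distribution with 5 df = 0.534509.
Step 6: alpha = 0.1. fail to reject H0.

rho = 0.2857, p = 0.534509, fail to reject H0 at alpha = 0.1.


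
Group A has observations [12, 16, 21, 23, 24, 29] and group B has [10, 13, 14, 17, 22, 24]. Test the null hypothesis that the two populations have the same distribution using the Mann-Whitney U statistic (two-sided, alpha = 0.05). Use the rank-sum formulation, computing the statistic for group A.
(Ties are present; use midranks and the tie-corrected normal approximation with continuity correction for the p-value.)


Step 1: Combine and sort all 12 observations; assign midranks.
sorted (value, group): (10,Y), (12,X), (13,Y), (14,Y), (16,X), (17,Y), (21,X), (22,Y), (23,X), (24,X), (24,Y), (29,X)
ranks: 10->1, 12->2, 13->3, 14->4, 16->5, 17->6, 21->7, 22->8, 23->9, 24->10.5, 24->10.5, 29->12
Step 2: Rank sum for X: R1 = 2 + 5 + 7 + 9 + 10.5 + 12 = 45.5.
Step 3: U_X = R1 - n1(n1+1)/2 = 45.5 - 6*7/2 = 45.5 - 21 = 24.5.
       U_Y = n1*n2 - U_X = 36 - 24.5 = 11.5.
Step 4: Ties are present, so use the tie-corrected normal approximation (with continuity correction) for the p-value.
Step 5: p-value = 0.335822; compare to alpha = 0.05. fail to reject H0.

U_X = 24.5, p = 0.335822, fail to reject H0 at alpha = 0.05.


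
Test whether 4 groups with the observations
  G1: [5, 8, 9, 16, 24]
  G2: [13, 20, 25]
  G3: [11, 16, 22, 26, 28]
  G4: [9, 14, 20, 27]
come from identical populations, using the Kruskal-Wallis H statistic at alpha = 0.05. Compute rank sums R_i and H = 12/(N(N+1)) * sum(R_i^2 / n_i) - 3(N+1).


Step 1: Combine all N = 17 observations and assign midranks.
sorted (value, group, rank): (5,G1,1), (8,G1,2), (9,G1,3.5), (9,G4,3.5), (11,G3,5), (13,G2,6), (14,G4,7), (16,G1,8.5), (16,G3,8.5), (20,G2,10.5), (20,G4,10.5), (22,G3,12), (24,G1,13), (25,G2,14), (26,G3,15), (27,G4,16), (28,G3,17)
Step 2: Sum ranks within each group.
R_1 = 28 (n_1 = 5)
R_2 = 30.5 (n_2 = 3)
R_3 = 57.5 (n_3 = 5)
R_4 = 37 (n_4 = 4)
Step 3: H = 12/(N(N+1)) * sum(R_i^2/n_i) - 3(N+1)
     = 12/(17*18) * (28^2/5 + 30.5^2/3 + 57.5^2/5 + 37^2/4) - 3*18
     = 0.039216 * 1470.38 - 54
     = 3.662092.
Step 4: Ties present; correction factor C = 1 - 18/(17^3 - 17) = 0.996324. Corrected H = 3.662092 / 0.996324 = 3.675605.
Step 5: Under H0, H ~ chi^2(3); p-value = 0.298691.
Step 6: alpha = 0.05. fail to reject H0.

H = 3.6756, df = 3, p = 0.298691, fail to reject H0.


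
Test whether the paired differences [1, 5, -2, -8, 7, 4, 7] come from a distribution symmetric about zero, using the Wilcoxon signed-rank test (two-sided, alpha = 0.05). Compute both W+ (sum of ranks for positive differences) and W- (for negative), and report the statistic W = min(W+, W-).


Step 1: Drop any zero differences (none here) and take |d_i|.
|d| = [1, 5, 2, 8, 7, 4, 7]
Step 2: Midrank |d_i| (ties get averaged ranks).
ranks: |1|->1, |5|->4, |2|->2, |8|->7, |7|->5.5, |4|->3, |7|->5.5
Step 3: Attach original signs; sum ranks with positive sign and with negative sign.
W+ = 1 + 4 + 5.5 + 3 + 5.5 = 19
W- = 2 + 7 = 9
(Check: W+ + W- = 28 should equal n(n+1)/2 = 28.)
Step 4: Test statistic W = min(W+, W-) = 9.
Step 5: Ties in |d|, so use the tie-corrected normal approximation.
        E[W] = n(n+1)/4 = 7*8/4 = 14.
        Tie groups: |d|=7 (t=2); sum(t^3 - t) = 6.
        Var[W] = n(n+1)(2n+1)/24 - sum(t^3-t)/48 = 840/24 - 6/48 = 34.875.
        z = (W - E[W]) / sqrt(Var[W]) = (9 - 14) / 5.9055 = -0.8467.
        Two-sided p = 2*Phi(z) = 0.397180.
Step 6: alpha = 0.05. fail to reject H0.

W+ = 19, W- = 9, W = min = 9, p = 0.397180, fail to reject H0.


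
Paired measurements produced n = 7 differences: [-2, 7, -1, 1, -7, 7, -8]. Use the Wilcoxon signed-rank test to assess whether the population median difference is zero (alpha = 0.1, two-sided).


Step 1: Drop any zero differences (none here) and take |d_i|.
|d| = [2, 7, 1, 1, 7, 7, 8]
Step 2: Midrank |d_i| (ties get averaged ranks).
ranks: |2|->3, |7|->5, |1|->1.5, |1|->1.5, |7|->5, |7|->5, |8|->7
Step 3: Attach original signs; sum ranks with positive sign and with negative sign.
W+ = 5 + 1.5 + 5 = 11.5
W- = 3 + 1.5 + 5 + 7 = 16.5
(Check: W+ + W- = 28 should equal n(n+1)/2 = 28.)
Step 4: Test statistic W = min(W+, W-) = 11.5.
Step 5: Ties in |d|, so use the tie-corrected normal approximation.
        E[W] = n(n+1)/4 = 7*8/4 = 14.
        Tie groups: |d|=1 (t=2), |d|=7 (t=3); sum(t^3 - t) = 30.
        Var[W] = n(n+1)(2n+1)/24 - sum(t^3-t)/48 = 840/24 - 30/48 = 34.375.
        z = (W - E[W]) / sqrt(Var[W]) = (11.5 - 14) / 5.8630 = -0.4264.
        Two-sided p = 2*Phi(z) = 0.669815.
Step 6: alpha = 0.1. fail to reject H0.

W+ = 11.5, W- = 16.5, W = min = 11.5, p = 0.669815, fail to reject H0.


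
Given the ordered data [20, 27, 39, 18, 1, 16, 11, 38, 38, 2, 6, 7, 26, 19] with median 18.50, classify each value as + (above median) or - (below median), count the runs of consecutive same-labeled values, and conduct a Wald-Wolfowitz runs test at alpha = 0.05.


Step 1: Compute median = 18.50; label A = above, B = below.
Labels in order: AAABBBBAABBBAA  (n_A = 7, n_B = 7)
Step 2: Count runs R = 5.
Step 3: Under H0 (random ordering), E[R] = 2*n_A*n_B/(n_A+n_B) + 1 = 2*7*7/14 + 1 = 8.0000.
        Var[R] = 2*n_A*n_B*(2*n_A*n_B - n_A - n_B) / ((n_A+n_B)^2 * (n_A+n_B-1)) = 8232/2548 = 3.2308.
        SD[R] = 1.7974.
Step 4: Continuity-corrected z = (R + 0.5 - E[R]) / SD[R] = (5 + 0.5 - 8.0000) / 1.7974 = -1.3909.
Step 5: Two-sided p-value via normal approximation = 2*(1 - Phi(|z|)) = 0.164264.
Step 6: alpha = 0.05. fail to reject H0.

R = 5, z = -1.3909, p = 0.164264, fail to reject H0.


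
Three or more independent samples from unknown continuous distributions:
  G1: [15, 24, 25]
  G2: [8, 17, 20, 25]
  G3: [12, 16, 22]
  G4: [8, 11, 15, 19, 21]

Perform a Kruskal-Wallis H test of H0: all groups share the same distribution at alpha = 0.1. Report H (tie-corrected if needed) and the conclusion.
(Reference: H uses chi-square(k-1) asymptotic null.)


Step 1: Combine all N = 15 observations and assign midranks.
sorted (value, group, rank): (8,G2,1.5), (8,G4,1.5), (11,G4,3), (12,G3,4), (15,G1,5.5), (15,G4,5.5), (16,G3,7), (17,G2,8), (19,G4,9), (20,G2,10), (21,G4,11), (22,G3,12), (24,G1,13), (25,G1,14.5), (25,G2,14.5)
Step 2: Sum ranks within each group.
R_1 = 33 (n_1 = 3)
R_2 = 34 (n_2 = 4)
R_3 = 23 (n_3 = 3)
R_4 = 30 (n_4 = 5)
Step 3: H = 12/(N(N+1)) * sum(R_i^2/n_i) - 3(N+1)
     = 12/(15*16) * (33^2/3 + 34^2/4 + 23^2/3 + 30^2/5) - 3*16
     = 0.050000 * 1008.33 - 48
     = 2.416667.
Step 4: Ties present; correction factor C = 1 - 18/(15^3 - 15) = 0.994643. Corrected H = 2.416667 / 0.994643 = 2.429683.
Step 5: Under H0, H ~ chi^2(3); p-value = 0.488133.
Step 6: alpha = 0.1. fail to reject H0.

H = 2.4297, df = 3, p = 0.488133, fail to reject H0.


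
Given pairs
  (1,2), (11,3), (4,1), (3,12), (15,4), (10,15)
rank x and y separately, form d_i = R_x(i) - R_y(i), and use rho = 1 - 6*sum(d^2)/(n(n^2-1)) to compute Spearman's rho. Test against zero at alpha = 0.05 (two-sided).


Step 1: Rank x and y separately (midranks; no ties here).
rank(x): 1->1, 11->5, 4->3, 3->2, 15->6, 10->4
rank(y): 2->2, 3->3, 1->1, 12->5, 4->4, 15->6
Step 2: d_i = R_x(i) - R_y(i); compute d_i^2.
  (1-2)^2=1, (5-3)^2=4, (3-1)^2=4, (2-5)^2=9, (6-4)^2=4, (4-6)^2=4
sum(d^2) = 26.
Step 3: rho = 1 - 6*26 / (6*(6^2 - 1)) = 1 - 156/210 = 0.257143.
Step 4: Under H0, t = rho * sqrt((n-2)/(1-rho^2)) = 0.5322 ~ t(4).
Step 5: Two-sided p-value from the t-distribution with 4 df = 0.622787.
Step 6: alpha = 0.05. fail to reject H0.

rho = 0.2571, p = 0.622787, fail to reject H0 at alpha = 0.05.


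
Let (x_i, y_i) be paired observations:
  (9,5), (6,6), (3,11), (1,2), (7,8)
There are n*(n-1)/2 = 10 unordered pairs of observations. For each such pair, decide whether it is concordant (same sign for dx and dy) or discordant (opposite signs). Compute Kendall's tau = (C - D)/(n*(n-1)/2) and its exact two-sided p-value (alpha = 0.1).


Step 1: Enumerate the 10 unordered pairs (i,j) with i<j and classify each by sign(x_j-x_i) * sign(y_j-y_i).
  (1,2):dx=-3,dy=+1->D; (1,3):dx=-6,dy=+6->D; (1,4):dx=-8,dy=-3->C; (1,5):dx=-2,dy=+3->D
  (2,3):dx=-3,dy=+5->D; (2,4):dx=-5,dy=-4->C; (2,5):dx=+1,dy=+2->C; (3,4):dx=-2,dy=-9->C
  (3,5):dx=+4,dy=-3->D; (4,5):dx=+6,dy=+6->C
Step 2: C = 5, D = 5, total pairs = 10.
Step 3: tau = (C - D)/(n(n-1)/2) = (5 - 5)/10 = 0.000000.
Step 4: Exact two-sided p-value (enumerate n! = 120 permutations of y under H0): p = 1.000000.
Step 5: alpha = 0.1. fail to reject H0.

tau_b = 0.0000 (C=5, D=5), p = 1.000000, fail to reject H0.


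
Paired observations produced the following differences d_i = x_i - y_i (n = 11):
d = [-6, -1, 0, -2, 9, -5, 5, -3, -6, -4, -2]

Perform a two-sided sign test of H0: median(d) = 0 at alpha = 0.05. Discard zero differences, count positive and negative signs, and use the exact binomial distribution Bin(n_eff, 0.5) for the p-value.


Step 1: Discard zero differences. Original n = 11; n_eff = number of nonzero differences = 10.
Nonzero differences (with sign): -6, -1, -2, +9, -5, +5, -3, -6, -4, -2
Step 2: Count signs: positive = 2, negative = 8.
Step 3: Under H0: P(positive) = 0.5, so the number of positives S ~ Bin(10, 0.5).
Step 4: Two-sided exact p-value = sum of Bin(10,0.5) probabilities at or below the observed probability = 0.109375.
Step 5: alpha = 0.05. fail to reject H0.

n_eff = 10, pos = 2, neg = 8, p = 0.109375, fail to reject H0.


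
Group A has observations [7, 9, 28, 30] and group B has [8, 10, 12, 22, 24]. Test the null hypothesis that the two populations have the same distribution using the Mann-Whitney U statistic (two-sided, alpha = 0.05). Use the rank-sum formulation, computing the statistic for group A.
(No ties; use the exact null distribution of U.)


Step 1: Combine and sort all 9 observations; assign midranks.
sorted (value, group): (7,X), (8,Y), (9,X), (10,Y), (12,Y), (22,Y), (24,Y), (28,X), (30,X)
ranks: 7->1, 8->2, 9->3, 10->4, 12->5, 22->6, 24->7, 28->8, 30->9
Step 2: Rank sum for X: R1 = 1 + 3 + 8 + 9 = 21.
Step 3: U_X = R1 - n1(n1+1)/2 = 21 - 4*5/2 = 21 - 10 = 11.
       U_Y = n1*n2 - U_X = 20 - 11 = 9.
Step 4: No ties, so the exact null distribution of U (based on enumerating the C(9,4) = 126 equally likely rank assignments) gives the two-sided p-value.
Step 5: p-value = 0.904762; compare to alpha = 0.05. fail to reject H0.

U_X = 11, p = 0.904762, fail to reject H0 at alpha = 0.05.


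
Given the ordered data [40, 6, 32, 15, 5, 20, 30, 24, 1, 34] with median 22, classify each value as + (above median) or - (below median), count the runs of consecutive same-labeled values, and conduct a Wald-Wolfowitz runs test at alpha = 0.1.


Step 1: Compute median = 22; label A = above, B = below.
Labels in order: ABABBBAABA  (n_A = 5, n_B = 5)
Step 2: Count runs R = 7.
Step 3: Under H0 (random ordering), E[R] = 2*n_A*n_B/(n_A+n_B) + 1 = 2*5*5/10 + 1 = 6.0000.
        Var[R] = 2*n_A*n_B*(2*n_A*n_B - n_A - n_B) / ((n_A+n_B)^2 * (n_A+n_B-1)) = 2000/900 = 2.2222.
        SD[R] = 1.4907.
Step 4: Continuity-corrected z = (R - 0.5 - E[R]) / SD[R] = (7 - 0.5 - 6.0000) / 1.4907 = 0.3354.
Step 5: Two-sided p-value via normal approximation = 2*(1 - Phi(|z|)) = 0.737316.
Step 6: alpha = 0.1. fail to reject H0.

R = 7, z = 0.3354, p = 0.737316, fail to reject H0.


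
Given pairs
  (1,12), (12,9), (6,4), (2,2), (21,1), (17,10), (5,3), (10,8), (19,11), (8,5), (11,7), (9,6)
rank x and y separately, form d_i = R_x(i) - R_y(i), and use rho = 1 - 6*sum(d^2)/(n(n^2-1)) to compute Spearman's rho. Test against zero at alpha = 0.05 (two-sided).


Step 1: Rank x and y separately (midranks; no ties here).
rank(x): 1->1, 12->9, 6->4, 2->2, 21->12, 17->10, 5->3, 10->7, 19->11, 8->5, 11->8, 9->6
rank(y): 12->12, 9->9, 4->4, 2->2, 1->1, 10->10, 3->3, 8->8, 11->11, 5->5, 7->7, 6->6
Step 2: d_i = R_x(i) - R_y(i); compute d_i^2.
  (1-12)^2=121, (9-9)^2=0, (4-4)^2=0, (2-2)^2=0, (12-1)^2=121, (10-10)^2=0, (3-3)^2=0, (7-8)^2=1, (11-11)^2=0, (5-5)^2=0, (8-7)^2=1, (6-6)^2=0
sum(d^2) = 244.
Step 3: rho = 1 - 6*244 / (12*(12^2 - 1)) = 1 - 1464/1716 = 0.146853.
Step 4: Under H0, t = rho * sqrt((n-2)/(1-rho^2)) = 0.4695 ~ t(10).
Step 5: Two-sided p-value from the t-distribution with 10 df = 0.648796.
Step 6: alpha = 0.05. fail to reject H0.

rho = 0.1469, p = 0.648796, fail to reject H0 at alpha = 0.05.


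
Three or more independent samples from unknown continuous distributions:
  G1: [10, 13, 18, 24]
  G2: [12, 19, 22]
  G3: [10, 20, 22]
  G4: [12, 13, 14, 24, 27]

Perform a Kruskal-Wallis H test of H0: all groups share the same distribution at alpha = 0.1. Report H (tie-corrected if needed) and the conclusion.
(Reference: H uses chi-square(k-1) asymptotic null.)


Step 1: Combine all N = 15 observations and assign midranks.
sorted (value, group, rank): (10,G1,1.5), (10,G3,1.5), (12,G2,3.5), (12,G4,3.5), (13,G1,5.5), (13,G4,5.5), (14,G4,7), (18,G1,8), (19,G2,9), (20,G3,10), (22,G2,11.5), (22,G3,11.5), (24,G1,13.5), (24,G4,13.5), (27,G4,15)
Step 2: Sum ranks within each group.
R_1 = 28.5 (n_1 = 4)
R_2 = 24 (n_2 = 3)
R_3 = 23 (n_3 = 3)
R_4 = 44.5 (n_4 = 5)
Step 3: H = 12/(N(N+1)) * sum(R_i^2/n_i) - 3(N+1)
     = 12/(15*16) * (28.5^2/4 + 24^2/3 + 23^2/3 + 44.5^2/5) - 3*16
     = 0.050000 * 967.446 - 48
     = 0.372292.
Step 4: Ties present; correction factor C = 1 - 30/(15^3 - 15) = 0.991071. Corrected H = 0.372292 / 0.991071 = 0.375646.
Step 5: Under H0, H ~ chi^2(3); p-value = 0.945226.
Step 6: alpha = 0.1. fail to reject H0.

H = 0.3756, df = 3, p = 0.945226, fail to reject H0.


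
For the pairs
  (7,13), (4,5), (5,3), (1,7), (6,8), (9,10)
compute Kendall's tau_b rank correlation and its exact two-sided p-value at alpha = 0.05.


Step 1: Enumerate the 15 unordered pairs (i,j) with i<j and classify each by sign(x_j-x_i) * sign(y_j-y_i).
  (1,2):dx=-3,dy=-8->C; (1,3):dx=-2,dy=-10->C; (1,4):dx=-6,dy=-6->C; (1,5):dx=-1,dy=-5->C
  (1,6):dx=+2,dy=-3->D; (2,3):dx=+1,dy=-2->D; (2,4):dx=-3,dy=+2->D; (2,5):dx=+2,dy=+3->C
  (2,6):dx=+5,dy=+5->C; (3,4):dx=-4,dy=+4->D; (3,5):dx=+1,dy=+5->C; (3,6):dx=+4,dy=+7->C
  (4,5):dx=+5,dy=+1->C; (4,6):dx=+8,dy=+3->C; (5,6):dx=+3,dy=+2->C
Step 2: C = 11, D = 4, total pairs = 15.
Step 3: tau = (C - D)/(n(n-1)/2) = (11 - 4)/15 = 0.466667.
Step 4: Exact two-sided p-value (enumerate n! = 720 permutations of y under H0): p = 0.272222.
Step 5: alpha = 0.05. fail to reject H0.

tau_b = 0.4667 (C=11, D=4), p = 0.272222, fail to reject H0.


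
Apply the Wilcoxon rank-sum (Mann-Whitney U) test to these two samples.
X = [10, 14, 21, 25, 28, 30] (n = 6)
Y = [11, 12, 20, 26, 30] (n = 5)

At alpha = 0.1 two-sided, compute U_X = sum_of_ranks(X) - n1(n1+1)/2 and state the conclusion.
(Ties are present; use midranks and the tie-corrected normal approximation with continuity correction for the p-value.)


Step 1: Combine and sort all 11 observations; assign midranks.
sorted (value, group): (10,X), (11,Y), (12,Y), (14,X), (20,Y), (21,X), (25,X), (26,Y), (28,X), (30,X), (30,Y)
ranks: 10->1, 11->2, 12->3, 14->4, 20->5, 21->6, 25->7, 26->8, 28->9, 30->10.5, 30->10.5
Step 2: Rank sum for X: R1 = 1 + 4 + 6 + 7 + 9 + 10.5 = 37.5.
Step 3: U_X = R1 - n1(n1+1)/2 = 37.5 - 6*7/2 = 37.5 - 21 = 16.5.
       U_Y = n1*n2 - U_X = 30 - 16.5 = 13.5.
Step 4: Ties are present, so use the tie-corrected normal approximation (with continuity correction) for the p-value.
Step 5: p-value = 0.854805; compare to alpha = 0.1. fail to reject H0.

U_X = 16.5, p = 0.854805, fail to reject H0 at alpha = 0.1.


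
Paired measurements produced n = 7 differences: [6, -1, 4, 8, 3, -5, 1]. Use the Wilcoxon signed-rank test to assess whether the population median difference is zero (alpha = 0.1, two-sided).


Step 1: Drop any zero differences (none here) and take |d_i|.
|d| = [6, 1, 4, 8, 3, 5, 1]
Step 2: Midrank |d_i| (ties get averaged ranks).
ranks: |6|->6, |1|->1.5, |4|->4, |8|->7, |3|->3, |5|->5, |1|->1.5
Step 3: Attach original signs; sum ranks with positive sign and with negative sign.
W+ = 6 + 4 + 7 + 3 + 1.5 = 21.5
W- = 1.5 + 5 = 6.5
(Check: W+ + W- = 28 should equal n(n+1)/2 = 28.)
Step 4: Test statistic W = min(W+, W-) = 6.5.
Step 5: Ties in |d|, so use the tie-corrected normal approximation.
        E[W] = n(n+1)/4 = 7*8/4 = 14.
        Tie groups: |d|=1 (t=2); sum(t^3 - t) = 6.
        Var[W] = n(n+1)(2n+1)/24 - sum(t^3-t)/48 = 840/24 - 6/48 = 34.875.
        z = (W - E[W]) / sqrt(Var[W]) = (6.5 - 14) / 5.9055 = -1.2700.
        Two-sided p = 2*Phi(z) = 0.204084.
Step 6: alpha = 0.1. fail to reject H0.

W+ = 21.5, W- = 6.5, W = min = 6.5, p = 0.204084, fail to reject H0.


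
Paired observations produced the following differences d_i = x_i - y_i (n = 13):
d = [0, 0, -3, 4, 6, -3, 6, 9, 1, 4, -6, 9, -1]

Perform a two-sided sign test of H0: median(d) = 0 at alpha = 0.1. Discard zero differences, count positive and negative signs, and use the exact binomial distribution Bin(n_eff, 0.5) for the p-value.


Step 1: Discard zero differences. Original n = 13; n_eff = number of nonzero differences = 11.
Nonzero differences (with sign): -3, +4, +6, -3, +6, +9, +1, +4, -6, +9, -1
Step 2: Count signs: positive = 7, negative = 4.
Step 3: Under H0: P(positive) = 0.5, so the number of positives S ~ Bin(11, 0.5).
Step 4: Two-sided exact p-value = sum of Bin(11,0.5) probabilities at or below the observed probability = 0.548828.
Step 5: alpha = 0.1. fail to reject H0.

n_eff = 11, pos = 7, neg = 4, p = 0.548828, fail to reject H0.


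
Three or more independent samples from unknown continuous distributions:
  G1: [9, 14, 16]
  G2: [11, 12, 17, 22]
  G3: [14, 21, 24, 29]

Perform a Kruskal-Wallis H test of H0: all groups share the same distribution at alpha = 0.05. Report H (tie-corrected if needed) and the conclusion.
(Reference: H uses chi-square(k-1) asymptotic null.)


Step 1: Combine all N = 11 observations and assign midranks.
sorted (value, group, rank): (9,G1,1), (11,G2,2), (12,G2,3), (14,G1,4.5), (14,G3,4.5), (16,G1,6), (17,G2,7), (21,G3,8), (22,G2,9), (24,G3,10), (29,G3,11)
Step 2: Sum ranks within each group.
R_1 = 11.5 (n_1 = 3)
R_2 = 21 (n_2 = 4)
R_3 = 33.5 (n_3 = 4)
Step 3: H = 12/(N(N+1)) * sum(R_i^2/n_i) - 3(N+1)
     = 12/(11*12) * (11.5^2/3 + 21^2/4 + 33.5^2/4) - 3*12
     = 0.090909 * 434.896 - 36
     = 3.535985.
Step 4: Ties present; correction factor C = 1 - 6/(11^3 - 11) = 0.995455. Corrected H = 3.535985 / 0.995455 = 3.552131.
Step 5: Under H0, H ~ chi^2(2); p-value = 0.169303.
Step 6: alpha = 0.05. fail to reject H0.

H = 3.5521, df = 2, p = 0.169303, fail to reject H0.


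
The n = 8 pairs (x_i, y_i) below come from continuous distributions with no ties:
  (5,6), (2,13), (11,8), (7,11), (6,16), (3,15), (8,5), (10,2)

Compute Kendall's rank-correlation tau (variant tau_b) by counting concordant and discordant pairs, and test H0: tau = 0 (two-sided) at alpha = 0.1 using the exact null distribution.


Step 1: Enumerate the 28 unordered pairs (i,j) with i<j and classify each by sign(x_j-x_i) * sign(y_j-y_i).
  (1,2):dx=-3,dy=+7->D; (1,3):dx=+6,dy=+2->C; (1,4):dx=+2,dy=+5->C; (1,5):dx=+1,dy=+10->C
  (1,6):dx=-2,dy=+9->D; (1,7):dx=+3,dy=-1->D; (1,8):dx=+5,dy=-4->D; (2,3):dx=+9,dy=-5->D
  (2,4):dx=+5,dy=-2->D; (2,5):dx=+4,dy=+3->C; (2,6):dx=+1,dy=+2->C; (2,7):dx=+6,dy=-8->D
  (2,8):dx=+8,dy=-11->D; (3,4):dx=-4,dy=+3->D; (3,5):dx=-5,dy=+8->D; (3,6):dx=-8,dy=+7->D
  (3,7):dx=-3,dy=-3->C; (3,8):dx=-1,dy=-6->C; (4,5):dx=-1,dy=+5->D; (4,6):dx=-4,dy=+4->D
  (4,7):dx=+1,dy=-6->D; (4,8):dx=+3,dy=-9->D; (5,6):dx=-3,dy=-1->C; (5,7):dx=+2,dy=-11->D
  (5,8):dx=+4,dy=-14->D; (6,7):dx=+5,dy=-10->D; (6,8):dx=+7,dy=-13->D; (7,8):dx=+2,dy=-3->D
Step 2: C = 8, D = 20, total pairs = 28.
Step 3: tau = (C - D)/(n(n-1)/2) = (8 - 20)/28 = -0.428571.
Step 4: Exact two-sided p-value (enumerate n! = 40320 permutations of y under H0): p = 0.178869.
Step 5: alpha = 0.1. fail to reject H0.

tau_b = -0.4286 (C=8, D=20), p = 0.178869, fail to reject H0.


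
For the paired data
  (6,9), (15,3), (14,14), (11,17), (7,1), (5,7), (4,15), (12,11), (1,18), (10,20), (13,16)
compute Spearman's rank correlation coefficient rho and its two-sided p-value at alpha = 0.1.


Step 1: Rank x and y separately (midranks; no ties here).
rank(x): 6->4, 15->11, 14->10, 11->7, 7->5, 5->3, 4->2, 12->8, 1->1, 10->6, 13->9
rank(y): 9->4, 3->2, 14->6, 17->9, 1->1, 7->3, 15->7, 11->5, 18->10, 20->11, 16->8
Step 2: d_i = R_x(i) - R_y(i); compute d_i^2.
  (4-4)^2=0, (11-2)^2=81, (10-6)^2=16, (7-9)^2=4, (5-1)^2=16, (3-3)^2=0, (2-7)^2=25, (8-5)^2=9, (1-10)^2=81, (6-11)^2=25, (9-8)^2=1
sum(d^2) = 258.
Step 3: rho = 1 - 6*258 / (11*(11^2 - 1)) = 1 - 1548/1320 = -0.172727.
Step 4: Under H0, t = rho * sqrt((n-2)/(1-rho^2)) = -0.5261 ~ t(9).
Step 5: Two-sided p-value from the t-distribution with 9 df = 0.611542.
Step 6: alpha = 0.1. fail to reject H0.

rho = -0.1727, p = 0.611542, fail to reject H0 at alpha = 0.1.


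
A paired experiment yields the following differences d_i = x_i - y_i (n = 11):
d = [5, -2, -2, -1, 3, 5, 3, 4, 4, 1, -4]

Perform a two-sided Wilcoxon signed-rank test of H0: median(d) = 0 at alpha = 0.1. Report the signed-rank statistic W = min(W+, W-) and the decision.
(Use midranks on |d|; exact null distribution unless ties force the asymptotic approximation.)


Step 1: Drop any zero differences (none here) and take |d_i|.
|d| = [5, 2, 2, 1, 3, 5, 3, 4, 4, 1, 4]
Step 2: Midrank |d_i| (ties get averaged ranks).
ranks: |5|->10.5, |2|->3.5, |2|->3.5, |1|->1.5, |3|->5.5, |5|->10.5, |3|->5.5, |4|->8, |4|->8, |1|->1.5, |4|->8
Step 3: Attach original signs; sum ranks with positive sign and with negative sign.
W+ = 10.5 + 5.5 + 10.5 + 5.5 + 8 + 8 + 1.5 = 49.5
W- = 3.5 + 3.5 + 1.5 + 8 = 16.5
(Check: W+ + W- = 66 should equal n(n+1)/2 = 66.)
Step 4: Test statistic W = min(W+, W-) = 16.5.
Step 5: Ties in |d|, so use the tie-corrected normal approximation.
        E[W] = n(n+1)/4 = 11*12/4 = 33.
        Tie groups: |d|=1 (t=2), |d|=2 (t=2), |d|=3 (t=2), |d|=4 (t=3), |d|=5 (t=2); sum(t^3 - t) = 48.
        Var[W] = n(n+1)(2n+1)/24 - sum(t^3-t)/48 = 3036/24 - 48/48 = 125.5.
        z = (W - E[W]) / sqrt(Var[W]) = (16.5 - 33) / 11.2027 = -1.4729.
        Two-sided p = 2*Phi(z) = 0.140788.
Step 6: alpha = 0.1. fail to reject H0.

W+ = 49.5, W- = 16.5, W = min = 16.5, p = 0.140788, fail to reject H0.


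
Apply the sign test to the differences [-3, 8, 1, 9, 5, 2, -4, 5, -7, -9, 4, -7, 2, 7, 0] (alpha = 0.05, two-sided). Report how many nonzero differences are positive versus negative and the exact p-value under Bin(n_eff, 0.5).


Step 1: Discard zero differences. Original n = 15; n_eff = number of nonzero differences = 14.
Nonzero differences (with sign): -3, +8, +1, +9, +5, +2, -4, +5, -7, -9, +4, -7, +2, +7
Step 2: Count signs: positive = 9, negative = 5.
Step 3: Under H0: P(positive) = 0.5, so the number of positives S ~ Bin(14, 0.5).
Step 4: Two-sided exact p-value = sum of Bin(14,0.5) probabilities at or below the observed probability = 0.423950.
Step 5: alpha = 0.05. fail to reject H0.

n_eff = 14, pos = 9, neg = 5, p = 0.423950, fail to reject H0.


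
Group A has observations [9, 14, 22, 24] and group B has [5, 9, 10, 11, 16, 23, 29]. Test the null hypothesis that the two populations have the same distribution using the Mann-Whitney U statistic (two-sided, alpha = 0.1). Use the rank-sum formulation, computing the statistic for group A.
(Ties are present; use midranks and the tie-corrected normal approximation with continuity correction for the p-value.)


Step 1: Combine and sort all 11 observations; assign midranks.
sorted (value, group): (5,Y), (9,X), (9,Y), (10,Y), (11,Y), (14,X), (16,Y), (22,X), (23,Y), (24,X), (29,Y)
ranks: 5->1, 9->2.5, 9->2.5, 10->4, 11->5, 14->6, 16->7, 22->8, 23->9, 24->10, 29->11
Step 2: Rank sum for X: R1 = 2.5 + 6 + 8 + 10 = 26.5.
Step 3: U_X = R1 - n1(n1+1)/2 = 26.5 - 4*5/2 = 26.5 - 10 = 16.5.
       U_Y = n1*n2 - U_X = 28 - 16.5 = 11.5.
Step 4: Ties are present, so use the tie-corrected normal approximation (with continuity correction) for the p-value.
Step 5: p-value = 0.704817; compare to alpha = 0.1. fail to reject H0.

U_X = 16.5, p = 0.704817, fail to reject H0 at alpha = 0.1.
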